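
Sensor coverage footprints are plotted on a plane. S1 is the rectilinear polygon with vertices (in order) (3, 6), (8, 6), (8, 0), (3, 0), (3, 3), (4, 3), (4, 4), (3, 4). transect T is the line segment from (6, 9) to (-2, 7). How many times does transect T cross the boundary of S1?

0

The segment lies entirely outside S1 and never meets its boundary.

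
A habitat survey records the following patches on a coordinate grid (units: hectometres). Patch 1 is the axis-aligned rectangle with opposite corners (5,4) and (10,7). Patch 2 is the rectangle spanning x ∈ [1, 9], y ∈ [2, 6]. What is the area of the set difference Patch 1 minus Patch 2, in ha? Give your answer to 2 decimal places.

|Patch 1∩Patch 2|: x∈[5,9], y∈[4,6] → 4·2 = 8.
|Patch 1| = 15.
|Patch 1 ∖ Patch 2| = |Patch 1| − |Patch 1∩Patch 2| = 15 − 8 = 7.00.

7.00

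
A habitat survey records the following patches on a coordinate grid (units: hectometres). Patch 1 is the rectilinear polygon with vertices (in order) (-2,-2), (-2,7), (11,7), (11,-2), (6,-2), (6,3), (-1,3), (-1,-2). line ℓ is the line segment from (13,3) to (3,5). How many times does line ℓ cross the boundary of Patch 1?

1

The segment meets the boundary at (11,3.4).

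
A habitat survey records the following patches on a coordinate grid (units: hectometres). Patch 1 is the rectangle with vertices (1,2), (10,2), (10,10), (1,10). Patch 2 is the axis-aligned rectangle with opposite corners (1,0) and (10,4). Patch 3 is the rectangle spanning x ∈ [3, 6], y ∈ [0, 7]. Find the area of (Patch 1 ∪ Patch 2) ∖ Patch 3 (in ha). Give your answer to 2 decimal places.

69.00

|Patch 1 ∪ Patch 2| = 90.
|(Patch 1 ∪ Patch 2) ∩ Patch 3| = 21.
|(Patch 1 ∪ Patch 2) ∖ Patch 3| = 90 − 21 = 69.00.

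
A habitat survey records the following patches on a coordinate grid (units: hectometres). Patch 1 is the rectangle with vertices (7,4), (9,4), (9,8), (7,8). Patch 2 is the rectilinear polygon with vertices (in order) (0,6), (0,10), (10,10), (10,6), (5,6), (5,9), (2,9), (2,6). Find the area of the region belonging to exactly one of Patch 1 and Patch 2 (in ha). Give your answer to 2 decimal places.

31.00

|Patch 1| = 8, |Patch 2| = 31, |Patch 1∩Patch 2| = 4.
|Patch 1 △ Patch 2| = |Patch 1| + |Patch 2| − 2·|Patch 1∩Patch 2| = 8 + 31 − 8 = 31.00.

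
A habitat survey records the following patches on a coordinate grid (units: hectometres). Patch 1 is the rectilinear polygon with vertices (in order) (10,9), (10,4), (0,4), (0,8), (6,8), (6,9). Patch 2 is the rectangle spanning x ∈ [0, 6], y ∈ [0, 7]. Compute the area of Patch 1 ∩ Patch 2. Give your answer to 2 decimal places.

18.00

The intersection is the polygon with vertices (0,4), (0,7), (6,7), (6,4).
By the shoelace formula its area is 18.00.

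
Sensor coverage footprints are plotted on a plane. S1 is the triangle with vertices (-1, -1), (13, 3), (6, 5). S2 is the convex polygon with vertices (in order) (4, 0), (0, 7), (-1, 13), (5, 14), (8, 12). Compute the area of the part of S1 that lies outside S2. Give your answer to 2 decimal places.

23.49

|S1| = 28, |S1∩S2| = 4.5106.
|S1 ∖ S2| = |S1| − |S1∩S2| = 28 − 4.5106 = 23.49.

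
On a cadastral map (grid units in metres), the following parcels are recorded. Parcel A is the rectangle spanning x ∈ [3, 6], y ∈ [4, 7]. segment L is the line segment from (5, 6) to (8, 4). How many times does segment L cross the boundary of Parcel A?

1

The segment meets the boundary at (6,5.333).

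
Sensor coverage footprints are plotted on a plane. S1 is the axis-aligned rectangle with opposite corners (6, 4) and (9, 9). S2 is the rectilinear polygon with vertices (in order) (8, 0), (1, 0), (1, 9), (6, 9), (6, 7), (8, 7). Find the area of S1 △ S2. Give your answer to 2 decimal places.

62.00

|S1| = 15, |S2| = 59, |S1∩S2| = 6.
|S1 △ S2| = |S1| + |S2| − 2·|S1∩S2| = 15 + 59 − 12 = 62.00.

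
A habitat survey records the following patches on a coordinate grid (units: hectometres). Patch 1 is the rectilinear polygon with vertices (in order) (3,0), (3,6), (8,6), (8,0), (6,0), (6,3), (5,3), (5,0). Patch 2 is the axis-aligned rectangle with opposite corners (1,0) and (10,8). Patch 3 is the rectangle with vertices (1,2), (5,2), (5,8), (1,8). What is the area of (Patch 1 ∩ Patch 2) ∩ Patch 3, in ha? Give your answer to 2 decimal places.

The region (Patch 1 ∩ Patch 2) ∩ Patch 3 is the polygon with vertices (5,6), (5,3), (5,2), (3,2), (3,6).
By the shoelace formula its area is 8.00.

8.00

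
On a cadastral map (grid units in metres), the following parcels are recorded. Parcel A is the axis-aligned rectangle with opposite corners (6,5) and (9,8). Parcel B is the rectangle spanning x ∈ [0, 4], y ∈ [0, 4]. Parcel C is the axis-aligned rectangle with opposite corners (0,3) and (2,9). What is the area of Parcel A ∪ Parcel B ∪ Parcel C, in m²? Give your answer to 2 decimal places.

35.00

By inclusion–exclusion:
Individual areas: |Parcel A| = 9, |Parcel B| = 16, |Parcel C| = 12.
|Parcel A∩Parcel B| = 0 (no overlap).
|Parcel A∩Parcel C| = 0 (no overlap).
|Parcel B∩Parcel C|: x∈[0,2], y∈[3,4] → 2·1 = 2.
|Parcel A∩Parcel B∩Parcel C| = 0.
|Parcel A ∪ Parcel B ∪ Parcel C| = 37 − 2 + 0 = 35.00.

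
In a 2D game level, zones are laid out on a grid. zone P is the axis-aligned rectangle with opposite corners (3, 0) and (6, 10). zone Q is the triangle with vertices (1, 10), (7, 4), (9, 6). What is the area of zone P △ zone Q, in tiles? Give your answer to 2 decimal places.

|zone P| = 30, |zone Q| = 12, |zone P∩zone Q| = 5.25.
|zone P △ zone Q| = |zone P| + |zone Q| − 2·|zone P∩zone Q| = 30 + 12 − 10.5 = 31.50.

31.50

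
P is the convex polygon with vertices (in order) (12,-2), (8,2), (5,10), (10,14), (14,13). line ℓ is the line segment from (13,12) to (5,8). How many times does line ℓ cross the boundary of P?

The segment meets the boundary at (5.632,8.316).

1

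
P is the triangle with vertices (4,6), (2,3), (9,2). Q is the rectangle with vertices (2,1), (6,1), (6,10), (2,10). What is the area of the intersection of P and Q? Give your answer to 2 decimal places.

The intersection is the polygon with vertices (4,6), (6,4.4), (6,2.429), (2,3).
By the shoelace formula its area is 8.54.

8.54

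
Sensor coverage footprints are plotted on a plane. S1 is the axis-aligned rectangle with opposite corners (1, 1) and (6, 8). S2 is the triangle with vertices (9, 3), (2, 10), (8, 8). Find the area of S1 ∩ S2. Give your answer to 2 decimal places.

The intersection is the polygon with vertices (6,8), (6,6), (4,8).
By the shoelace formula its area is 2.00.

2.00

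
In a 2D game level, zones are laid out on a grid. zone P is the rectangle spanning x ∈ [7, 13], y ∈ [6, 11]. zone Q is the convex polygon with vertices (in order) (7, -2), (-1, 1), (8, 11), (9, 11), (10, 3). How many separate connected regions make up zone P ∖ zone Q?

2

zone P ∖ zone Q splits into 2 disjoint pieces (area 18.4375, area 0.5556).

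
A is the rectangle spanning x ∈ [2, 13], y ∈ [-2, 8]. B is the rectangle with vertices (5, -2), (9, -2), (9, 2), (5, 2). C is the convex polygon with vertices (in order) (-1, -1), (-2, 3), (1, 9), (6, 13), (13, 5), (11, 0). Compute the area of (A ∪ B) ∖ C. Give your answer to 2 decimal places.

27.56

|A ∪ B| = 110.
|(A ∪ B) ∩ C| = 82.4375.
|(A ∪ B) ∖ C| = 110 − 82.4375 = 27.56.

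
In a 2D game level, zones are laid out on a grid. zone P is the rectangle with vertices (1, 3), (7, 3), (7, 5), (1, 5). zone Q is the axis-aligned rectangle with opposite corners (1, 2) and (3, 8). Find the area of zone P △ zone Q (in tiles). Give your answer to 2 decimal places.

|zone P∩zone Q|: x∈[1,3], y∈[3,5] → 2·2 = 4.
|zone P △ zone Q| = |zone P| + |zone Q| − 2·|zone P∩zone Q| = 12 + 12 − 8 = 16.00.

16.00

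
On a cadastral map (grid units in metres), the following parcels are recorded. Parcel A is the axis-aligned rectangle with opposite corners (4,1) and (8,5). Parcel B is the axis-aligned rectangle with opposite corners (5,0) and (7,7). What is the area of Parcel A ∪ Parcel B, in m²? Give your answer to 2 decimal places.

22.00

By inclusion–exclusion:
Individual areas: |Parcel A| = 16, |Parcel B| = 14.
|Parcel A∩Parcel B|: x∈[5,7], y∈[1,5] → 2·4 = 8.
|Parcel A ∪ Parcel B| = 30 − 8 = 22.00.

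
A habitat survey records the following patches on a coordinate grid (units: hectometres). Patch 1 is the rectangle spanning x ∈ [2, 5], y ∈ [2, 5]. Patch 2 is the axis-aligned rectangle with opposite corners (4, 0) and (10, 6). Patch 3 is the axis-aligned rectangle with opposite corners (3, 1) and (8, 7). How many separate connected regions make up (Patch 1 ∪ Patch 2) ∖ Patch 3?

2

(Patch 1 ∪ Patch 2) ∖ Patch 3 splits into 2 disjoint pieces (area 3, area 16).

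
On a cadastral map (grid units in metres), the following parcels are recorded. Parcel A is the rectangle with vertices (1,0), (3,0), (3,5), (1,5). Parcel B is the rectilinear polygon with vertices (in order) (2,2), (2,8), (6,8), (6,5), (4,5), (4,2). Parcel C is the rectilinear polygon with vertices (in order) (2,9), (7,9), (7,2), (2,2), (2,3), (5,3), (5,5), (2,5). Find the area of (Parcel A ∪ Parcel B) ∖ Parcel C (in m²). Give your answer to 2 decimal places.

11.00

|Parcel A ∪ Parcel B| = 25.
|(Parcel A ∪ Parcel B) ∩ Parcel C| = 14.
|(Parcel A ∪ Parcel B) ∖ Parcel C| = 25 − 14 = 11.00.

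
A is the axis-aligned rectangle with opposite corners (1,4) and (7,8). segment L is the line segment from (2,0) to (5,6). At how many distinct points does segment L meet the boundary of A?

The segment meets the boundary at (4,4).

1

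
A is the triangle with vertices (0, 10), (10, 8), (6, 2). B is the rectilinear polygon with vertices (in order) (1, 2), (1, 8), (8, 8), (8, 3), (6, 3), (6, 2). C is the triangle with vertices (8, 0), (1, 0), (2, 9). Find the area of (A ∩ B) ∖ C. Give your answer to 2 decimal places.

|A ∩ B| = 22.1667.
|(A ∩ B) ∩ C| = 5.0789.
|(A ∩ B) ∖ C| = 22.1667 − 5.0789 = 17.09.

17.09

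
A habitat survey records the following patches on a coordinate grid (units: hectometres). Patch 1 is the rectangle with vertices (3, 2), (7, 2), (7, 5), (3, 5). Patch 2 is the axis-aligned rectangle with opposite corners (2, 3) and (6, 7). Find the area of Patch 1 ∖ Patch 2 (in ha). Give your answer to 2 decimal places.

6.00

|Patch 1∩Patch 2|: x∈[3,6], y∈[3,5] → 3·2 = 6.
|Patch 1| = 12.
|Patch 1 ∖ Patch 2| = |Patch 1| − |Patch 1∩Patch 2| = 12 − 6 = 6.00.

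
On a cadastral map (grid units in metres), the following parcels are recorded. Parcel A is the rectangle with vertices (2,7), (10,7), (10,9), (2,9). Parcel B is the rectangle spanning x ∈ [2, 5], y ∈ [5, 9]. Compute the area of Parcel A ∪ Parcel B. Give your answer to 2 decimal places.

By inclusion–exclusion:
Individual areas: |Parcel A| = 16, |Parcel B| = 12.
|Parcel A∩Parcel B|: x∈[2,5], y∈[7,9] → 3·2 = 6.
|Parcel A ∪ Parcel B| = 28 − 6 = 22.00.

22.00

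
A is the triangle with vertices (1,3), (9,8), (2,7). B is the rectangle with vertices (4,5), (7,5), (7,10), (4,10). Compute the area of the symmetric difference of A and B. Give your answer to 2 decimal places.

|A| = 13.5, |B| = 15, |A∩B| = 5.05.
|A △ B| = |A| + |B| − 2·|A∩B| = 13.5 + 15 − 10.1 = 18.40.

18.40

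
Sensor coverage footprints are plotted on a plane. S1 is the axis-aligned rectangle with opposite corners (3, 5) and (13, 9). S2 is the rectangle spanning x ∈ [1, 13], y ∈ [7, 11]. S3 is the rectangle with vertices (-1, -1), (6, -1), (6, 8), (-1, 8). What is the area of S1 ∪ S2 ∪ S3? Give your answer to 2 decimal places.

By inclusion–exclusion:
Individual areas: |S1| = 40, |S2| = 48, |S3| = 63.
|S1∩S2|: x∈[3,13], y∈[7,9] → 10·2 = 20.
|S1∩S3|: x∈[3,6], y∈[5,8] → 3·3 = 9.
|S2∩S3|: x∈[1,6], y∈[7,8] → 5·1 = 5.
|S1∩S2∩S3| = 3.
|S1 ∪ S2 ∪ S3| = 151 − 34 + 3 = 120.00.

120.00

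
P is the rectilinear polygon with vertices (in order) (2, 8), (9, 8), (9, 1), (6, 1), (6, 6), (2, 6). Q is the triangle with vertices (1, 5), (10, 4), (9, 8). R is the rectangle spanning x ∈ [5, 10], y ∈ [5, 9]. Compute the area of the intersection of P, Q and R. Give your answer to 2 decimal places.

The intersection is the polygon with vertices (6,6), (5,6), (5,6.5), (9,8), (9,5), (6,5).
By the shoelace formula its area is 8.00.

8.00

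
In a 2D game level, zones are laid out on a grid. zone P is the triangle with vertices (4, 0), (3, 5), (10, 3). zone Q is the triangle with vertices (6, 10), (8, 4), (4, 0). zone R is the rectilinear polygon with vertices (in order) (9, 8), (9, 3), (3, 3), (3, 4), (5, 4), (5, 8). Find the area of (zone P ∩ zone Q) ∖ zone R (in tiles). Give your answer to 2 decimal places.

3.67

|zone P ∩ zone Q| = 6.5405.
|(zone P ∩ zone Q) ∩ zone R| = 2.8714.
|(zone P ∩ zone Q) ∖ zone R| = 6.5405 − 2.8714 = 3.67.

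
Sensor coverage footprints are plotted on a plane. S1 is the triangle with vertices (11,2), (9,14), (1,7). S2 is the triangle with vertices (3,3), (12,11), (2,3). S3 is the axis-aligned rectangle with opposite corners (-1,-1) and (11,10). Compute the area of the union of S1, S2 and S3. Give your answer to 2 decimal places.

142.54

By inclusion–exclusion:
Individual areas: |S1| = 55, |S2| = 4, |S3| = 132.
|S1∩S2| = 2.0081.
|S1∩S3| = 44.5238.
|S2∩S3| = 3.9375.
|S1∩S2∩S3| = 2.0081.
|S1 ∪ S2 ∪ S3| = 191 − 50.4694 + 2.0081 = 142.54.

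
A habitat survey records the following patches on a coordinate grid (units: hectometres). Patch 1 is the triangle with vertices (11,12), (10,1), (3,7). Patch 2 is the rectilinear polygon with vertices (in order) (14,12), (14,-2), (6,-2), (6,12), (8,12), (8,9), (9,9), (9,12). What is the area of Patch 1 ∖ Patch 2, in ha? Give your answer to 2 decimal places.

8.11

|Patch 1| = 41.5, |Patch 1∩Patch 2| = 33.3929.
|Patch 1 ∖ Patch 2| = |Patch 1| − |Patch 1∩Patch 2| = 41.5 − 33.3929 = 8.11.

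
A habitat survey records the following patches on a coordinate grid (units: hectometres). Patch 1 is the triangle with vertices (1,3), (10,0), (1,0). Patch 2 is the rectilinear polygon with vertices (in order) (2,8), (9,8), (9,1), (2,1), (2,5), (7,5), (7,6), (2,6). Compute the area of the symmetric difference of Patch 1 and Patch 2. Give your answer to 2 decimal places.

49.17

|Patch 1| = 13.5, |Patch 2| = 44, |Patch 1∩Patch 2| = 4.1667.
|Patch 1 △ Patch 2| = |Patch 1| + |Patch 2| − 2·|Patch 1∩Patch 2| = 13.5 + 44 − 8.3333 = 49.17.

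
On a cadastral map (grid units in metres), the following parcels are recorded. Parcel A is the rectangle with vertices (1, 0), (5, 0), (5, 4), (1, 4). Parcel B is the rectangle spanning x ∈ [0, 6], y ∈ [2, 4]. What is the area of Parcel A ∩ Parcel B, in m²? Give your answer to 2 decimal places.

|Parcel A∩Parcel B|: x∈[1,5], y∈[2,4] → 4·2 = 8.

8.00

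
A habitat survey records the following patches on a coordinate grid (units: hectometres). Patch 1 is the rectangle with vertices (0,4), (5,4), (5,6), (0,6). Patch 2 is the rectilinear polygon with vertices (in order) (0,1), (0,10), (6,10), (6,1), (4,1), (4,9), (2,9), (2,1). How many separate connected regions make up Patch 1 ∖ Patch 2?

1

Patch 1 ∖ Patch 2 is a single connected region.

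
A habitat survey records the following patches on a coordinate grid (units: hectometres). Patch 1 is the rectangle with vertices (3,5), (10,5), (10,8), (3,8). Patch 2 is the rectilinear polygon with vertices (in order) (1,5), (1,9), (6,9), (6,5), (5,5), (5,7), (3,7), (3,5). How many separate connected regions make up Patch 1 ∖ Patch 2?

2

Patch 1 ∖ Patch 2 splits into 2 disjoint pieces (area 12, area 4).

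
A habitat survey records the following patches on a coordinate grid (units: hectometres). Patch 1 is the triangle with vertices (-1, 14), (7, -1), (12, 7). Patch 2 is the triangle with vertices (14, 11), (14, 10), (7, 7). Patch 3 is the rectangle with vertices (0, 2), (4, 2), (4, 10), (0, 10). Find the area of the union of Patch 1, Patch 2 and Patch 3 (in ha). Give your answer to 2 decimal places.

By inclusion–exclusion:
Individual areas: |Patch 1| = 69.5, |Patch 2| = 3.5, |Patch 3| = 32.
|Patch 1∩Patch 2| = 0.4824.
|Patch 1∩Patch 3| = 7.7042.
|Patch 2∩Patch 3| = 0.
|Patch 1∩Patch 2∩Patch 3| = 0.
|Patch 1 ∪ Patch 2 ∪ Patch 3| = 105 − 8.1866 + 0 = 96.81.

96.81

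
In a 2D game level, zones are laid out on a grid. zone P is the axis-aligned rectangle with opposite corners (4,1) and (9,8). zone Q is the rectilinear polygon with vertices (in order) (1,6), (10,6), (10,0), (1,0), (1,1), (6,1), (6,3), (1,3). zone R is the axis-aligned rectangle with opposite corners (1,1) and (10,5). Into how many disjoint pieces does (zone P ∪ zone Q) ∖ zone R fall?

(zone P ∪ zone Q) ∖ zone R splits into 2 disjoint pieces (area 19, area 9).

2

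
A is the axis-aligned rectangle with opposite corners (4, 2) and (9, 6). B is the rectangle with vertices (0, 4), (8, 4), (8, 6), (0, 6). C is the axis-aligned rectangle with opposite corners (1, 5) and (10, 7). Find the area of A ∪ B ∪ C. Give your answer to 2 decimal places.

By inclusion–exclusion:
Individual areas: |A| = 20, |B| = 16, |C| = 18.
|A∩B|: x∈[4,8], y∈[4,6] → 4·2 = 8.
|A∩C|: x∈[4,9], y∈[5,6] → 5·1 = 5.
|B∩C|: x∈[1,8], y∈[5,6] → 7·1 = 7.
|A∩B∩C| = 4.
|A ∪ B ∪ C| = 54 − 20 + 4 = 38.00.

38.00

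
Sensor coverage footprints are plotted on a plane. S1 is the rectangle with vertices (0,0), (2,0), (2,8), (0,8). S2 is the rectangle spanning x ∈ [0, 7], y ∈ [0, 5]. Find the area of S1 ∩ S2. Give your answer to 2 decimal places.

10.00

|S1∩S2|: x∈[0,2], y∈[0,5] → 2·5 = 10.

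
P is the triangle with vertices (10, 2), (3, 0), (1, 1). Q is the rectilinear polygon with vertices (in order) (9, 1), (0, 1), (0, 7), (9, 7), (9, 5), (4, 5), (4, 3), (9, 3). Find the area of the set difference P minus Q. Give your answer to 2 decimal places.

2.84

|P| = 5.5, |P∩Q| = 2.6627.
|P ∖ Q| = |P| − |P∩Q| = 5.5 − 2.6627 = 2.84.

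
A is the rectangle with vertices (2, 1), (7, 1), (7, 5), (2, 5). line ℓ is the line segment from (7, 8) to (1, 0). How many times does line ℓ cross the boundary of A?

The segment meets the boundary at (2,1.333), (4.75,5).

2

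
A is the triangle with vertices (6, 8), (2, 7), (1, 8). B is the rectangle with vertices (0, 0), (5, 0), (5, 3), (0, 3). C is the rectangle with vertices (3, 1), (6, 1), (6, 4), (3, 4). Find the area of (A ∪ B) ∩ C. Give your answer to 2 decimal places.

4.00

The region (A ∪ B) ∩ C is the polygon with vertices (5,3), (5,1), (3,1), (3,3).
By the shoelace formula its area is 4.00.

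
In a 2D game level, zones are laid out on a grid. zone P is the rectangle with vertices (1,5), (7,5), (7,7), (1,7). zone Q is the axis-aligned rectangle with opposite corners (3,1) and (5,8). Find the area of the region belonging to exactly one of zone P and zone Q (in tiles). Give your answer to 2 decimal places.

18.00

|zone P∩zone Q|: x∈[3,5], y∈[5,7] → 2·2 = 4.
|zone P △ zone Q| = |zone P| + |zone Q| − 2·|zone P∩zone Q| = 12 + 14 − 8 = 18.00.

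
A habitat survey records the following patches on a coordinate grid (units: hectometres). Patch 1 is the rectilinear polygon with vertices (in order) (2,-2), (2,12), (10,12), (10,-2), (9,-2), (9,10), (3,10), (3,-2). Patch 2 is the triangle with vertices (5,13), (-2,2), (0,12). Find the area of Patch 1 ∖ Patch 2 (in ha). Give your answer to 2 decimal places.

35.62

|Patch 1| = 40, |Patch 1∩Patch 2| = 4.3831.
|Patch 1 ∖ Patch 2| = |Patch 1| − |Patch 1∩Patch 2| = 40 − 4.3831 = 35.62.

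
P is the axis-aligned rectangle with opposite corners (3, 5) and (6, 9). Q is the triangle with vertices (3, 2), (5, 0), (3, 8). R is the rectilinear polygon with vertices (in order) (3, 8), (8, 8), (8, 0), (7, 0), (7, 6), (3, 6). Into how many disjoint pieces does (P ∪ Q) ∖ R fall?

(P ∪ Q) ∖ R splits into 2 disjoint pieces (area 3, area 7.875).

2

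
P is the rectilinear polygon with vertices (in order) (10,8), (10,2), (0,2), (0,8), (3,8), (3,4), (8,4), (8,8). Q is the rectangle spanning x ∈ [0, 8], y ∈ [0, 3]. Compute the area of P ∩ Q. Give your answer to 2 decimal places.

8.00

The intersection is the polygon with vertices (0,2), (0,3), (8,3), (8,2).
By the shoelace formula its area is 8.00.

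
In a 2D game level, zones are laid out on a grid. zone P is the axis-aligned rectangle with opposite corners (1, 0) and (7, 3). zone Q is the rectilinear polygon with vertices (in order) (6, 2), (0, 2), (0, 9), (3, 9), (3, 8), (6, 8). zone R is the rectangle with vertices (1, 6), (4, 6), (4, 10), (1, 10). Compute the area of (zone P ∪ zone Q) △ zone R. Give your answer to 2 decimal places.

48.00

|zone P ∪ zone Q| = 52.
|(zone P ∪ zone Q) ∩ zone R| = 8.
|(zone P ∪ zone Q) △ zone R| = 52 + 12 − 16 = 48.00.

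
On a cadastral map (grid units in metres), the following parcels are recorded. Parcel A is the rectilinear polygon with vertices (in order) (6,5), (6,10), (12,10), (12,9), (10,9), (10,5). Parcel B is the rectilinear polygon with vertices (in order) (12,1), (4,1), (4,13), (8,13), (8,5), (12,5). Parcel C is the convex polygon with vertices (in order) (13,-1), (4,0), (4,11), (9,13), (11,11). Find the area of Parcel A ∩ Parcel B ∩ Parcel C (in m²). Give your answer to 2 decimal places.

10.00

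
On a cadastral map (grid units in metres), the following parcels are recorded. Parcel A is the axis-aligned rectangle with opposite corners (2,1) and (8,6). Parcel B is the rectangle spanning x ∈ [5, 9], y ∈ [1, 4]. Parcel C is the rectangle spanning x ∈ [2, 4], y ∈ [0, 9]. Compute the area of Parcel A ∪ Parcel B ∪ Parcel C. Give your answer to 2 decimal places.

41.00

By inclusion–exclusion:
Individual areas: |Parcel A| = 30, |Parcel B| = 12, |Parcel C| = 18.
|Parcel A∩Parcel B|: x∈[5,8], y∈[1,4] → 3·3 = 9.
|Parcel A∩Parcel C|: x∈[2,4], y∈[1,6] → 2·5 = 10.
|Parcel B∩Parcel C| = 0 (no overlap).
|Parcel A∩Parcel B∩Parcel C| = 0.
|Parcel A ∪ Parcel B ∪ Parcel C| = 60 − 19 + 0 = 41.00.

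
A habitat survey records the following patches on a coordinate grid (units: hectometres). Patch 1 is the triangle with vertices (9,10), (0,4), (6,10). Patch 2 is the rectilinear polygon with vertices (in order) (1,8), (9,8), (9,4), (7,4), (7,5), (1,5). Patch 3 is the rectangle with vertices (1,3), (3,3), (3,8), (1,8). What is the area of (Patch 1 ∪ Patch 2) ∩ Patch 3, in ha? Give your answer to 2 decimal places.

6.08

The region (Patch 1 ∪ Patch 2) ∩ Patch 3 is the polygon with vertices (1.5,5), (1,4.667), (1,5), (1,8), (3,8), (3,5).
By the shoelace formula its area is 6.08.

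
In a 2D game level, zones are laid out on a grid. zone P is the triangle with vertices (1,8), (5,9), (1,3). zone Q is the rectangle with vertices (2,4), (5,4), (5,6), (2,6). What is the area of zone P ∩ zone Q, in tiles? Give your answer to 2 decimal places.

0.75

The intersection is the polygon with vertices (2,4.5), (2,6), (3,6).
By the shoelace formula its area is 0.75.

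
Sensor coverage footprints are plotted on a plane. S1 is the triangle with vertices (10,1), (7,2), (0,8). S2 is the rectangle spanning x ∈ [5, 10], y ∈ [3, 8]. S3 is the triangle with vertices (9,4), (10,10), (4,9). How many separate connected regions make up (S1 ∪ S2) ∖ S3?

(S1 ∪ S2) ∖ S3 is a single connected region.

1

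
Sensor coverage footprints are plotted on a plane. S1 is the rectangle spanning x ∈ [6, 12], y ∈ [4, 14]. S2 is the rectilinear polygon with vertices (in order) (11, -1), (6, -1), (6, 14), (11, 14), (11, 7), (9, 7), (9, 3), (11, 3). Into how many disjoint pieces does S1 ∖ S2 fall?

S1 ∖ S2 is a single connected region.

1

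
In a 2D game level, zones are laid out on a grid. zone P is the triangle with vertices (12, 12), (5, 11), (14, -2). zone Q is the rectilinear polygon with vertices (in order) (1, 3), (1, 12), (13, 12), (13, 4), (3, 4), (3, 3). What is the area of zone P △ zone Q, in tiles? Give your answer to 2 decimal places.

67.92

|zone P| = 50, |zone Q| = 98, |zone P∩zone Q| = 40.0385.
|zone P △ zone Q| = |zone P| + |zone Q| − 2·|zone P∩zone Q| = 50 + 98 − 80.0769 = 67.92.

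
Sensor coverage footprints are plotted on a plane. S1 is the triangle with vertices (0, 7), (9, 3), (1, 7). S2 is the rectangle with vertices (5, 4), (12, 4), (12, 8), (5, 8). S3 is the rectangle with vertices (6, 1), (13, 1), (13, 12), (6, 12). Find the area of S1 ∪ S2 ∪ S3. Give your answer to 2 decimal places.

82.56

By inclusion–exclusion:
Individual areas: |S1| = 2, |S2| = 28, |S3| = 77.
|S1∩S2| = 0.3194.
|S1∩S3| = 0.25.
|S2∩S3|: x∈[6,12], y∈[4,8] → 6·4 = 24.
|S1∩S2∩S3| = 0.125.
|S1 ∪ S2 ∪ S3| = 107 − 24.5694 + 0.125 = 82.56.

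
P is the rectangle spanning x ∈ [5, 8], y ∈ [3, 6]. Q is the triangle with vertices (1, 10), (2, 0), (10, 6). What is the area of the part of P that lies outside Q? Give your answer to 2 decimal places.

1.50

|P| = 9, |P∩Q| = 7.5.
|P ∖ Q| = |P| − |P∩Q| = 9 − 7.5 = 1.50.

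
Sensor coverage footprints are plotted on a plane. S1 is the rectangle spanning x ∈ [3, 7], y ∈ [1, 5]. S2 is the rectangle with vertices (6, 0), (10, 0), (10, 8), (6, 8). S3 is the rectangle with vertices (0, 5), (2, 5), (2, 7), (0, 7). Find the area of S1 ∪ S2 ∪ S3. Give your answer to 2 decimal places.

48.00

By inclusion–exclusion:
Individual areas: |S1| = 16, |S2| = 32, |S3| = 4.
|S1∩S2|: x∈[6,7], y∈[1,5] → 1·4 = 4.
|S1∩S3| = 0 (no overlap).
|S2∩S3| = 0 (no overlap).
|S1∩S2∩S3| = 0.
|S1 ∪ S2 ∪ S3| = 52 − 4 + 0 = 48.00.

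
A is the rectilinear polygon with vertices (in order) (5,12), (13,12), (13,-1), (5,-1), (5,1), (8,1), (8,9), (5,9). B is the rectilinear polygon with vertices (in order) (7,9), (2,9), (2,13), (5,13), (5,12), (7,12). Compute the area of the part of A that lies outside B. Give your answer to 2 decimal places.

74.00

|A| = 80, |A∩B| = 6.
|A ∖ B| = |A| − |A∩B| = 80 − 6 = 74.00.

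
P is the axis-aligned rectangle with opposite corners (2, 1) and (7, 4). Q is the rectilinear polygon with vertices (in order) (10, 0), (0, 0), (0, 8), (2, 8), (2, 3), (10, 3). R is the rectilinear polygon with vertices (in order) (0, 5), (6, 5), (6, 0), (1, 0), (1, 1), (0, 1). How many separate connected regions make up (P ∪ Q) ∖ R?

3

(P ∪ Q) ∖ R splits into 3 disjoint pieces (area 13, area 1, area 6).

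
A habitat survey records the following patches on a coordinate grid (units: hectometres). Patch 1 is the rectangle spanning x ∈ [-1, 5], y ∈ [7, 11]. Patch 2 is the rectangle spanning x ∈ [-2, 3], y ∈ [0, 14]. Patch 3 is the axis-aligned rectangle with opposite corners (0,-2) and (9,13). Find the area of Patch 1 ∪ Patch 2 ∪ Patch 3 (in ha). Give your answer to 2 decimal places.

By inclusion–exclusion:
Individual areas: |Patch 1| = 24, |Patch 2| = 70, |Patch 3| = 135.
|Patch 1∩Patch 2|: x∈[-1,3], y∈[7,11] → 4·4 = 16.
|Patch 1∩Patch 3|: x∈[0,5], y∈[7,11] → 5·4 = 20.
|Patch 2∩Patch 3|: x∈[0,3], y∈[0,13] → 3·13 = 39.
|Patch 1∩Patch 2∩Patch 3| = 12.
|Patch 1 ∪ Patch 2 ∪ Patch 3| = 229 − 75 + 12 = 166.00.

166.00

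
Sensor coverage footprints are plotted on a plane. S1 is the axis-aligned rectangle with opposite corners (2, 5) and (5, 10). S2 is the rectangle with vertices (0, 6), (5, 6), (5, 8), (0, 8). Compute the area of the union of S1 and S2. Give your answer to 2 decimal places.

19.00

By inclusion–exclusion:
Individual areas: |S1| = 15, |S2| = 10.
|S1∩S2|: x∈[2,5], y∈[6,8] → 3·2 = 6.
|S1 ∪ S2| = 25 − 6 = 19.00.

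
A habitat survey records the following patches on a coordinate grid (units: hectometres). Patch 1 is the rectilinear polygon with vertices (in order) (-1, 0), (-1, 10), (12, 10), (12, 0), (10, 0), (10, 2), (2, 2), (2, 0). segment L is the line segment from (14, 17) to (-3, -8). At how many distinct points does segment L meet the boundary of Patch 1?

The segment meets the boundary at (3.8,2), (9.24,10).

2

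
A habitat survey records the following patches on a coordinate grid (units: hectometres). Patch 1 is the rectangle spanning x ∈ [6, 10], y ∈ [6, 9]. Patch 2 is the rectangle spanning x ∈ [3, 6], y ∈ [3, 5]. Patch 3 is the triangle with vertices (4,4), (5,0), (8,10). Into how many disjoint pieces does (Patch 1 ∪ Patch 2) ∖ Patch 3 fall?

(Patch 1 ∪ Patch 2) ∖ Patch 3 splits into 4 disjoint pieces (area 8.25, area 1.3333, area 0.0167, area 2.4583).

4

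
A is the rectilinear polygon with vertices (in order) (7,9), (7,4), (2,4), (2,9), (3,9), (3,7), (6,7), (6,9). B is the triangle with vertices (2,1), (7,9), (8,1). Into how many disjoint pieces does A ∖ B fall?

A ∖ B splits into 2 disjoint pieces (area 10.4375, area 0.8).

2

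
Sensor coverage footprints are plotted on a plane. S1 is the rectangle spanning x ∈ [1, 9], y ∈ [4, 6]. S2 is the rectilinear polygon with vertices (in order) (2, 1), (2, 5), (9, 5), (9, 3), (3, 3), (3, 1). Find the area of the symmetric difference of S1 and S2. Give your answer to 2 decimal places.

|S1| = 16, |S2| = 16, |S1∩S2| = 7.
|S1 △ S2| = |S1| + |S2| − 2·|S1∩S2| = 16 + 16 − 14 = 18.00.

18.00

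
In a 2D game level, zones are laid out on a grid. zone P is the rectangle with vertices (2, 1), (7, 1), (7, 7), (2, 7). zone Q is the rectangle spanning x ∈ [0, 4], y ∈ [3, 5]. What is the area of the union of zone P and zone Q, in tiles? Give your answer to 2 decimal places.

34.00

By inclusion–exclusion:
Individual areas: |zone P| = 30, |zone Q| = 8.
|zone P∩zone Q|: x∈[2,4], y∈[3,5] → 2·2 = 4.
|zone P ∪ zone Q| = 38 − 4 = 34.00.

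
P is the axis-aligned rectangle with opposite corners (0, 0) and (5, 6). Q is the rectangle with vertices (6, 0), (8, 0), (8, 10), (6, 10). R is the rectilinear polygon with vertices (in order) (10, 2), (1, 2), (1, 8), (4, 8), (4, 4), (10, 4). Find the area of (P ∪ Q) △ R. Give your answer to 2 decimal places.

44.00

|P ∪ Q| = 50.
|(P ∪ Q) ∩ R| = 18.
|(P ∪ Q) △ R| = 50 + 30 − 36 = 44.00.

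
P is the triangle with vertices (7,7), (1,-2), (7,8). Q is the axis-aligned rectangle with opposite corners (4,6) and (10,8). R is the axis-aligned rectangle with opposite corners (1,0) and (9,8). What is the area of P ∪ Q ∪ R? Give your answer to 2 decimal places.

By inclusion–exclusion:
Individual areas: |P| = 3, |Q| = 12, |R| = 64.
|P∩Q| = 0.8667.
|P∩R| = 2.8667.
|Q∩R|: x∈[4,9], y∈[6,8] → 5·2 = 10.
|P∩Q∩R| = 0.8667.
|P ∪ Q ∪ R| = 79 − 13.7333 + 0.8667 = 66.13.

66.13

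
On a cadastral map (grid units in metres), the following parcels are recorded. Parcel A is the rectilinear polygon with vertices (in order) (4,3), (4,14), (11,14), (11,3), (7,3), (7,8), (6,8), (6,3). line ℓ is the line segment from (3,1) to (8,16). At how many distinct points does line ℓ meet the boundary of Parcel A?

The segment meets the boundary at (7.333,14), (4,4).

2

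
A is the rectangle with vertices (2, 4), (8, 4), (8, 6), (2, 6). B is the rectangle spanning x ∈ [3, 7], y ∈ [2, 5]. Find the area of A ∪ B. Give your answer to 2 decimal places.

By inclusion–exclusion:
Individual areas: |A| = 12, |B| = 12.
|A∩B|: x∈[3,7], y∈[4,5] → 4·1 = 4.
|A ∪ B| = 24 − 4 = 20.00.

20.00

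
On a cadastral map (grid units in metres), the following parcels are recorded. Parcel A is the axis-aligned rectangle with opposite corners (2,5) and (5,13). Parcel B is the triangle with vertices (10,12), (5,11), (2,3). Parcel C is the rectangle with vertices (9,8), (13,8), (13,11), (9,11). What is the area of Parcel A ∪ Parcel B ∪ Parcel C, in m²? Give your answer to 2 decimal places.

48.58

By inclusion–exclusion:
Individual areas: |Parcel A| = 24, |Parcel B| = 18.5, |Parcel C| = 12.
|Parcel A∩Parcel B| = 5.9097.
|Parcel A∩Parcel C| = 0 (no overlap).
|Parcel B∩Parcel C| = 0.0069.
|Parcel A∩Parcel B∩Parcel C| = 0.
|Parcel A ∪ Parcel B ∪ Parcel C| = 54.5 − 5.9167 + 0 = 48.58.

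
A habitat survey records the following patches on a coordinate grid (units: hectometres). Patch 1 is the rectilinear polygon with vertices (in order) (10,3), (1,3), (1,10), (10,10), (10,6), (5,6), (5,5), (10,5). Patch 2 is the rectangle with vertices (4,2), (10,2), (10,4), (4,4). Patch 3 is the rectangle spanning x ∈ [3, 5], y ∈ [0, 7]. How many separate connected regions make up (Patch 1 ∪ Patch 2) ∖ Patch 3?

(Patch 1 ∪ Patch 2) ∖ Patch 3 splits into 2 disjoint pieces (area 40, area 15).

2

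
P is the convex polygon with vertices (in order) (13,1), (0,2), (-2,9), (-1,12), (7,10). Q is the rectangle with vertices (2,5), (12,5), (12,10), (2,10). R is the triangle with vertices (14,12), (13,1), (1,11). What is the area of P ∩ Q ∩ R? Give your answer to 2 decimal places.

17.33

The intersection is the polygon with vertices (8.2,5), (2.2,10), (7,10), (10.333,5).
By the shoelace formula its area is 17.33.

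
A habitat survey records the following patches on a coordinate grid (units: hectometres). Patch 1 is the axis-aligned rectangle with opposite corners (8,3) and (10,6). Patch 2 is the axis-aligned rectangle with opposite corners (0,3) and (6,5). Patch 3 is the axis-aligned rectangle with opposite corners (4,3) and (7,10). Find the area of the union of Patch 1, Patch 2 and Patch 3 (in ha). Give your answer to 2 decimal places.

By inclusion–exclusion:
Individual areas: |Patch 1| = 6, |Patch 2| = 12, |Patch 3| = 21.
|Patch 1∩Patch 2| = 0 (no overlap).
|Patch 1∩Patch 3| = 0 (no overlap).
|Patch 2∩Patch 3|: x∈[4,6], y∈[3,5] → 2·2 = 4.
|Patch 1∩Patch 2∩Patch 3| = 0.
|Patch 1 ∪ Patch 2 ∪ Patch 3| = 39 − 4 + 0 = 35.00.

35.00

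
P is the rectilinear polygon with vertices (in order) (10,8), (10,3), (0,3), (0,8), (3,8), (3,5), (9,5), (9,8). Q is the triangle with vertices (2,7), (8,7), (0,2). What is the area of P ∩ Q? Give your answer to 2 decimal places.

7.60

The intersection is the polygon with vertices (0.4,3), (2,7), (3,7), (3,5), (4.8,5), (1.6,3).
By the shoelace formula its area is 7.60.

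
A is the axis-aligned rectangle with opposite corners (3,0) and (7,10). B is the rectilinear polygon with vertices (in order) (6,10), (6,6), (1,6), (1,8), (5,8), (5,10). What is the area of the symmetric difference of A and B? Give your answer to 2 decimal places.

|A| = 40, |B| = 12, |A∩B| = 8.
|A △ B| = |A| + |B| − 2·|A∩B| = 40 + 12 − 16 = 36.00.

36.00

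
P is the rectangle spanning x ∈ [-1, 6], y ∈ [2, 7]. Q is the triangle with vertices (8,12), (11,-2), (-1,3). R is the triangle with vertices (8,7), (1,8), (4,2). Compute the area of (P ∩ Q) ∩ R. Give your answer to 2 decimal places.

13.00

The region (P ∩ Q) ∩ R is the polygon with vertices (6,4.5), (4,2), (2,6), (3,7), (6,7).
By the shoelace formula its area is 13.00.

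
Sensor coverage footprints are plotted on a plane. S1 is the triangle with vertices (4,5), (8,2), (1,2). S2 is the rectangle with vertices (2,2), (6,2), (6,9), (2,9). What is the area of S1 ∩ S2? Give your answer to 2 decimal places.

8.50

The intersection is the polygon with vertices (6,3.5), (6,2), (2,2), (2,3), (4,5).
By the shoelace formula its area is 8.50.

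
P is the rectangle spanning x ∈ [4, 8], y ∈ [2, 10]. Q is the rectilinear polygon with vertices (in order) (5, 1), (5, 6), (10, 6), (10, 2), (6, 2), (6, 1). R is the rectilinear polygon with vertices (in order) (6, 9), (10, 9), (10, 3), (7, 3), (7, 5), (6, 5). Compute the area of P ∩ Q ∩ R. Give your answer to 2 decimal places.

The intersection is the polygon with vertices (8,6), (8,3), (7,3), (7,5), (6,5), (6,6).
By the shoelace formula its area is 4.00.

4.00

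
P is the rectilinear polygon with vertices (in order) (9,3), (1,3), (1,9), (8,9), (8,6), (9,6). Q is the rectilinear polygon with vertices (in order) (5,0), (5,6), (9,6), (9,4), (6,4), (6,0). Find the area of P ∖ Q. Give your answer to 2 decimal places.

|P| = 45, |P∩Q| = 9.
|P ∖ Q| = |P| − |P∩Q| = 45 − 9 = 36.00.

36.00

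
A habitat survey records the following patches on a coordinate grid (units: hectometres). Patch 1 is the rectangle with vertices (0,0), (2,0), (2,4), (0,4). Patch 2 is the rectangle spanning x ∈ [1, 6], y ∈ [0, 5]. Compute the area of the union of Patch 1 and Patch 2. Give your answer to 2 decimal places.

By inclusion–exclusion:
Individual areas: |Patch 1| = 8, |Patch 2| = 25.
|Patch 1∩Patch 2|: x∈[1,2], y∈[0,4] → 1·4 = 4.
|Patch 1 ∪ Patch 2| = 33 − 4 = 29.00.

29.00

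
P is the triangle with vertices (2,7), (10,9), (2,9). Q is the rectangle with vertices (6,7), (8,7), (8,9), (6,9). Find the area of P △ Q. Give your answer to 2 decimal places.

|P| = 8, |Q| = 4, |P∩Q| = 1.5.
|P △ Q| = |P| + |Q| − 2·|P∩Q| = 8 + 4 − 3 = 9.00.

9.00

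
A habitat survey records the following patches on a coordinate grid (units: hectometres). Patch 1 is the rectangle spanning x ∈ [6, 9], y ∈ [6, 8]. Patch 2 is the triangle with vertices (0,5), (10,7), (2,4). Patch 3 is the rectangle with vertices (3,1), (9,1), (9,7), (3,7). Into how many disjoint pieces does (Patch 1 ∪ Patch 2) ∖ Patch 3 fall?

3

(Patch 1 ∪ Patch 2) ∖ Patch 3 splits into 3 disjoint pieces (area 2.7125, area 3, area 0.0875).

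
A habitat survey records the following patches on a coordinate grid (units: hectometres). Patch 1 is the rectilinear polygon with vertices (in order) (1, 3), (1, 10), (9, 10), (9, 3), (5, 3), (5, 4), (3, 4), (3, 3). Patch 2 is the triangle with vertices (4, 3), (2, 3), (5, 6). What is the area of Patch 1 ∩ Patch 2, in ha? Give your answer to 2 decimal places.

1.83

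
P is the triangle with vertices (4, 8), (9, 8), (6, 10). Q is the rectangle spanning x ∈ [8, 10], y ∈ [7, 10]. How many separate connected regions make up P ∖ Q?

P ∖ Q is a single connected region.

1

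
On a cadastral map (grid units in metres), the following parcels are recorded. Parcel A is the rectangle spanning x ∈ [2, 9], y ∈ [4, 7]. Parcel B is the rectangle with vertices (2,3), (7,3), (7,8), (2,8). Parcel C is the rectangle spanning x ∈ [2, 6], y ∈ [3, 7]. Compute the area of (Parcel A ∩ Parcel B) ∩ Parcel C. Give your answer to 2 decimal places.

12.00

The region (Parcel A ∩ Parcel B) ∩ Parcel C is the polygon with vertices (2,4), (2,7), (6,7), (6,4).
By the shoelace formula its area is 12.00.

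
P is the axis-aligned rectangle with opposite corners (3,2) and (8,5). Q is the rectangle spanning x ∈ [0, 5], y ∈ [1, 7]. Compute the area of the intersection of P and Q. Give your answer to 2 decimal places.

|P∩Q|: x∈[3,5], y∈[2,5] → 2·3 = 6.

6.00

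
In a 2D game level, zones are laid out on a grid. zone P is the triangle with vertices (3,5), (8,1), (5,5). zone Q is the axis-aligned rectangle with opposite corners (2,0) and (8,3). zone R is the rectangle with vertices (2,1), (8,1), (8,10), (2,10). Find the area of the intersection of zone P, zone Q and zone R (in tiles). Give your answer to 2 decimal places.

The intersection is the polygon with vertices (6.5,3), (8,1), (5.5,3).
By the shoelace formula its area is 1.00.

1.00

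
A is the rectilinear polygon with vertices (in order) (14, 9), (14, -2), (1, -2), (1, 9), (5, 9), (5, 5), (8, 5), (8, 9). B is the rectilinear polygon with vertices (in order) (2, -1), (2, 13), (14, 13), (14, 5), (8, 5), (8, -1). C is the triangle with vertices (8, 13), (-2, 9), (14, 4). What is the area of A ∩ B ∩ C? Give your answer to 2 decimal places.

19.93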